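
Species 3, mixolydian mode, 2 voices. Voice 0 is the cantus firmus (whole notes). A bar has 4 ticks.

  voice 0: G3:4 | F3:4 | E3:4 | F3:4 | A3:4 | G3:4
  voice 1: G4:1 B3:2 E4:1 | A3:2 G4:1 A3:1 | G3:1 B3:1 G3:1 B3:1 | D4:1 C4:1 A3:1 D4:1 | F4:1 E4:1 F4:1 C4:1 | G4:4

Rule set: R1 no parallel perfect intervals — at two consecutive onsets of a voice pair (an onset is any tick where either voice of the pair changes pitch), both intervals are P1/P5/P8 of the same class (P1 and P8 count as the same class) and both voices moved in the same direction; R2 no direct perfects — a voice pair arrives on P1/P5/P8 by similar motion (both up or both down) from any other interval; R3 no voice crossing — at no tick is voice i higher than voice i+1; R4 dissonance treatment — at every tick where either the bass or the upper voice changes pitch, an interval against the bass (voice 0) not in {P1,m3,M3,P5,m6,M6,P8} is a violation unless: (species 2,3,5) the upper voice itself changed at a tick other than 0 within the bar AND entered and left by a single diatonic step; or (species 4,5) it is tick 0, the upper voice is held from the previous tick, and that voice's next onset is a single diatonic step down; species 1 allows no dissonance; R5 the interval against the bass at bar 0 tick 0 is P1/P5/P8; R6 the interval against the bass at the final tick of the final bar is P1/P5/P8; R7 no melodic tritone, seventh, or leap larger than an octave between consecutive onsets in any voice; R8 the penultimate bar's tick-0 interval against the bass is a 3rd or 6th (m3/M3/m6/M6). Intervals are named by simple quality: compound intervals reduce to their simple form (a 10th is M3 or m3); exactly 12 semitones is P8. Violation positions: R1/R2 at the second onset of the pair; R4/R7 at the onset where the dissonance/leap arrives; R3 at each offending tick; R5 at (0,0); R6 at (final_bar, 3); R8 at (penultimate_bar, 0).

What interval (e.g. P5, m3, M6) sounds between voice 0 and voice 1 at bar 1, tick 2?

M2

voice 0=F3 voice 1=G4 -> M2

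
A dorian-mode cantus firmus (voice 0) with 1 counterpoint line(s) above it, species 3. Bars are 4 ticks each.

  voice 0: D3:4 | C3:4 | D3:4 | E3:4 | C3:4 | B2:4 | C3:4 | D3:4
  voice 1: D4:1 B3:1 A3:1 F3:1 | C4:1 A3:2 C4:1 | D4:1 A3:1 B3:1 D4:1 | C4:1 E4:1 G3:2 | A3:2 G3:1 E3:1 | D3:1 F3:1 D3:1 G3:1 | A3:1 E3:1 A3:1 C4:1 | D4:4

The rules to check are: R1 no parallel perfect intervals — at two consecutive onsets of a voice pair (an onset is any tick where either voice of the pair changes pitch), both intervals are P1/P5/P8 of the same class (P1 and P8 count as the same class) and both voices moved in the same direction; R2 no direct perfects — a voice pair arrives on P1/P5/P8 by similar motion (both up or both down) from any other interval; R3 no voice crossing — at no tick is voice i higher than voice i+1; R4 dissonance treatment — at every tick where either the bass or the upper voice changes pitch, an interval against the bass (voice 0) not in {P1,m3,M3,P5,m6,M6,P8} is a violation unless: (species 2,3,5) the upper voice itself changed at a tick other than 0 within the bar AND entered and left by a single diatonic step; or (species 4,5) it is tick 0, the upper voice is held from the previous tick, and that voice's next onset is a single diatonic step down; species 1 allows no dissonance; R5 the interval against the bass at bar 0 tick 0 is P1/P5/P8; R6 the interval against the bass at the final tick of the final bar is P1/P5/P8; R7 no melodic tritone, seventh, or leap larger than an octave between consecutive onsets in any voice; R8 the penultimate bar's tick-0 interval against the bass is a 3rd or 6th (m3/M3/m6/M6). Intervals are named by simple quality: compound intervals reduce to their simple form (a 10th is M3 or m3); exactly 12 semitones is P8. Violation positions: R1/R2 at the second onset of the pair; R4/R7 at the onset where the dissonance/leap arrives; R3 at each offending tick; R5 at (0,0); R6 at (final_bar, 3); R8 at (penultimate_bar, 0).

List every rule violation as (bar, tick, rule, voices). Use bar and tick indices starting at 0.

bar 0: v0=D3 v1=D4 downbeat P8
bar 1: v0=C3 v1=C4 downbeat P8
bar 2: v0=D3 v1=D4 downbeat P8
bar 3: v0=E3 v1=C4 downbeat m6
bar 4: v0=C3 v1=A3 downbeat M6
bar 5: v0=B2 v1=D3 downbeat m3
bar 6: v0=C3 v1=A3 downbeat M6
bar 7: v0=D3 v1=D4 downbeat P8
  -> R1 @ bar 2 tick 0 v(0, 1): C3/C4 P8 -> D3/D4 P8 similar
  -> R4 @ bar 5 tick 1 v(0, 1): B2/F3 TT untreated
  -> R1 @ bar 7 tick 0 v(0, 1): C3/C4 P8 -> D3/D4 P8 similar

(2, 0, R1, (0, 1))
(5, 1, R4, (0, 1))
(7, 0, R1, (0, 1))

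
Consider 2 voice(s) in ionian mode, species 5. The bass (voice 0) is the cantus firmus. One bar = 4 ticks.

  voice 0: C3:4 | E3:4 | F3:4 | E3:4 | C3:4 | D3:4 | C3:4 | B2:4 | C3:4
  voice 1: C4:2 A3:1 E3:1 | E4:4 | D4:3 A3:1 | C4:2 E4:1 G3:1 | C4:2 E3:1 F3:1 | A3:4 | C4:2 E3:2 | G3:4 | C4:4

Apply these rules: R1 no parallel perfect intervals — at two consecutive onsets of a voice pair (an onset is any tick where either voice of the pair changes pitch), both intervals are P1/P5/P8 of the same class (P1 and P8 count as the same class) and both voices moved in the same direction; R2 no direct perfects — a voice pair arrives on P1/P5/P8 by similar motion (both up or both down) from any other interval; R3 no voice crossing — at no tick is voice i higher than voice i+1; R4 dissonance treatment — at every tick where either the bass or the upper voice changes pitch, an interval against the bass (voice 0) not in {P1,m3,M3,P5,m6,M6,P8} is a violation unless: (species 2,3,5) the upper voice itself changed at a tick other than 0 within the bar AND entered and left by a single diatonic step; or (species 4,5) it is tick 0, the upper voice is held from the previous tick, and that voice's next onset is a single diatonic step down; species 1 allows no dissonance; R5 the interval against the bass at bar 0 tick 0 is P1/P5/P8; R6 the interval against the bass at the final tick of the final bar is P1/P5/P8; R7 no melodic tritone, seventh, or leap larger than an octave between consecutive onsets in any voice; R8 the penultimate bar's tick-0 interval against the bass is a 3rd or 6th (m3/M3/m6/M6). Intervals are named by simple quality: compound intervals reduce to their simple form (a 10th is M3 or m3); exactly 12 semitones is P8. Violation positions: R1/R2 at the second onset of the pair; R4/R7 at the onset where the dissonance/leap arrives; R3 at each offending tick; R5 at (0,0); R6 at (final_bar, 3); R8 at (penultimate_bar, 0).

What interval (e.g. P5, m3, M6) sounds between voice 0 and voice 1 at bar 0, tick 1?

voice 0=C3 voice 1=C4 -> P8

P8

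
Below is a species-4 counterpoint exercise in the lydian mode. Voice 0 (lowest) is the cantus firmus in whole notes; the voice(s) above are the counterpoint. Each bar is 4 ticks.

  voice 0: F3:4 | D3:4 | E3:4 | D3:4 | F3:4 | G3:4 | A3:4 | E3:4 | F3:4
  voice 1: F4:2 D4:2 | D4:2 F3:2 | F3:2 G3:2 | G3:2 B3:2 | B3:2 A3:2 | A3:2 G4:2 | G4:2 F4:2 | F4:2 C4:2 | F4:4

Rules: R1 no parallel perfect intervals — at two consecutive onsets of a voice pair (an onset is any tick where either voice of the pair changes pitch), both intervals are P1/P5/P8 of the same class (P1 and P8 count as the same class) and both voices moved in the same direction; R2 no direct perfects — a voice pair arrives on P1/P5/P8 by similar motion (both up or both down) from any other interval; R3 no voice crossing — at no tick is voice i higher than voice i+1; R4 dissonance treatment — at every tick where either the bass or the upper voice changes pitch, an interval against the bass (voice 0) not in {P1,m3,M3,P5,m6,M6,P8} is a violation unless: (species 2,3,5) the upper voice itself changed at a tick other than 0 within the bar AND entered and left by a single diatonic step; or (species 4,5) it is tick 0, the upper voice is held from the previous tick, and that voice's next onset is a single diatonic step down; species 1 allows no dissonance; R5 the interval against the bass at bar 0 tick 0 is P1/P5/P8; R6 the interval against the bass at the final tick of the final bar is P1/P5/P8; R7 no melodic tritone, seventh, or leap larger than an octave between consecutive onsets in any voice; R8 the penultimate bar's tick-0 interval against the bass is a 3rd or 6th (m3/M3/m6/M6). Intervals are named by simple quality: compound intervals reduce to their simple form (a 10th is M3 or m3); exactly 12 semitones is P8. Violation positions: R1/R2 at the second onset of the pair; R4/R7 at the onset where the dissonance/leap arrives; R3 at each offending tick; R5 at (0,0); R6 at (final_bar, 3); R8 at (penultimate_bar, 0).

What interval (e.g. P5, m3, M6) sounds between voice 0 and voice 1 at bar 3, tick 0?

P4

voice 0=D3 voice 1=G3 -> P4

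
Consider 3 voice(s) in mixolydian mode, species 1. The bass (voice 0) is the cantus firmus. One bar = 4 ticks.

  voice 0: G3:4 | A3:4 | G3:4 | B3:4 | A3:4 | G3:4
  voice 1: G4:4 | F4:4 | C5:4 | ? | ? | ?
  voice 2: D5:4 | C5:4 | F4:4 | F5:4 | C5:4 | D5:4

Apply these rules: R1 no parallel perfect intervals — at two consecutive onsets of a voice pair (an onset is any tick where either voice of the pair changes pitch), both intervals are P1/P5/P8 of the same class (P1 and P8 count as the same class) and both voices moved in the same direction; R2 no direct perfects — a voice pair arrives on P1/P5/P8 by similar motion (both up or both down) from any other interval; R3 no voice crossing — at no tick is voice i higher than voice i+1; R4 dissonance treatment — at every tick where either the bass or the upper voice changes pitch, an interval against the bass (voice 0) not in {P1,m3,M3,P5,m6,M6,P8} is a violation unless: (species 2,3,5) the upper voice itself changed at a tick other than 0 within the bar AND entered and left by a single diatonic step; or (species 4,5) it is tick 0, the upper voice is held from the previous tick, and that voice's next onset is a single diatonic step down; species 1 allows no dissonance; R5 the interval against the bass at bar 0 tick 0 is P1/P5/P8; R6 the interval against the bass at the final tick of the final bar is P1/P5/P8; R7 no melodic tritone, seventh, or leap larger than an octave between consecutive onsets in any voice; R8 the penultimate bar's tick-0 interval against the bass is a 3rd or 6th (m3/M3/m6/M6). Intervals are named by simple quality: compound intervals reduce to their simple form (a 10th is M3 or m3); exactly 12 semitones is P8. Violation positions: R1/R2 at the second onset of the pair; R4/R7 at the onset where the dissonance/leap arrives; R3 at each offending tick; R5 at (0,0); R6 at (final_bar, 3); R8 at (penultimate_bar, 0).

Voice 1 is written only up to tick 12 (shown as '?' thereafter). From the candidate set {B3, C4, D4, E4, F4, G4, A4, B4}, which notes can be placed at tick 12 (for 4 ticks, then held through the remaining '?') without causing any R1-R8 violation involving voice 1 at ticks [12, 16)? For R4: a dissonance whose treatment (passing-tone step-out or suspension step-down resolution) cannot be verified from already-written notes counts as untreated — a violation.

{B4, G4}

B3: violates R7
C4: violates R4
D4: violates R7
E4: violates R4
F4: violates R4
G4: legal
A4: violates R4
B4: legal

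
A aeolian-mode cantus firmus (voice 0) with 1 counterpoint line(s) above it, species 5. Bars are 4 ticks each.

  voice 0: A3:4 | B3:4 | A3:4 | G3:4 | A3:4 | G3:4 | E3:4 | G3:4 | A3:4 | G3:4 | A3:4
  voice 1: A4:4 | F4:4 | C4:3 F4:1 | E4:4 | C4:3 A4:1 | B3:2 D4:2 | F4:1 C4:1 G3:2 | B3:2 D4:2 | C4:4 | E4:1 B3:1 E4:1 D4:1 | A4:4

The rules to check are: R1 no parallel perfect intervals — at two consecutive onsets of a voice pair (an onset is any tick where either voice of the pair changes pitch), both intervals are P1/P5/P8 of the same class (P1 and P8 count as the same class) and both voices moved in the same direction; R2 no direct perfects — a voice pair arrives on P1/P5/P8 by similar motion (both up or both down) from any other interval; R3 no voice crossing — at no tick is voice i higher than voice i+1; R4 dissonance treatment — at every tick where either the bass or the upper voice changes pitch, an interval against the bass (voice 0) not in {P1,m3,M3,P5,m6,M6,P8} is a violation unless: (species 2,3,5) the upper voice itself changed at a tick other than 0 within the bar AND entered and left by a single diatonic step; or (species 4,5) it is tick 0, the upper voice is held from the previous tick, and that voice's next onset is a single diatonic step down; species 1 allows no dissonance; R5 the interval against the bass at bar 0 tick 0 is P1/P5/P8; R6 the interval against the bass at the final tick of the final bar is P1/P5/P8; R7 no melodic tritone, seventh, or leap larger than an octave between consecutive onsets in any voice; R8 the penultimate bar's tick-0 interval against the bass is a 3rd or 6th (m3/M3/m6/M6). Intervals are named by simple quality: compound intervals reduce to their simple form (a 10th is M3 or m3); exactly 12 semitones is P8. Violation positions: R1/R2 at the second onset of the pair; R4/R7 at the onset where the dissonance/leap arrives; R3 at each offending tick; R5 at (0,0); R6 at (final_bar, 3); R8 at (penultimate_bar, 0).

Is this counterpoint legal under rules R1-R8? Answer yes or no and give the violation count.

No (4 violations)

bar 0: v0=A3 v1=A4 (P8)
bar 1: v0=B3 v1=F4 (TT)
bar 2: v0=A3 v1=C4 (m3)
bar 3: v0=G3 v1=E4 (M6)
bar 4: v0=A3 v1=C4 (m3)
bar 5: v0=G3 v1=B3 (M3)
bar 6: v0=E3 v1=F4 (m2)
bar 7: v0=G3 v1=B3 (M3)
bar 8: v0=A3 v1=C4 (m3)
bar 9: v0=G3 v1=E4 (M6)
bar 10: v0=A3 v1=A4 (P8)
  R4 @ bar1.0: B3/F4 TT untreated
  R7 @ bar5.0: A4->B3 leap 10st
  R4 @ bar6.0: E3/F4 m2 untreated
  R2 @ bar10.0: G3/D4 P5 -> A3/A4 P8 similar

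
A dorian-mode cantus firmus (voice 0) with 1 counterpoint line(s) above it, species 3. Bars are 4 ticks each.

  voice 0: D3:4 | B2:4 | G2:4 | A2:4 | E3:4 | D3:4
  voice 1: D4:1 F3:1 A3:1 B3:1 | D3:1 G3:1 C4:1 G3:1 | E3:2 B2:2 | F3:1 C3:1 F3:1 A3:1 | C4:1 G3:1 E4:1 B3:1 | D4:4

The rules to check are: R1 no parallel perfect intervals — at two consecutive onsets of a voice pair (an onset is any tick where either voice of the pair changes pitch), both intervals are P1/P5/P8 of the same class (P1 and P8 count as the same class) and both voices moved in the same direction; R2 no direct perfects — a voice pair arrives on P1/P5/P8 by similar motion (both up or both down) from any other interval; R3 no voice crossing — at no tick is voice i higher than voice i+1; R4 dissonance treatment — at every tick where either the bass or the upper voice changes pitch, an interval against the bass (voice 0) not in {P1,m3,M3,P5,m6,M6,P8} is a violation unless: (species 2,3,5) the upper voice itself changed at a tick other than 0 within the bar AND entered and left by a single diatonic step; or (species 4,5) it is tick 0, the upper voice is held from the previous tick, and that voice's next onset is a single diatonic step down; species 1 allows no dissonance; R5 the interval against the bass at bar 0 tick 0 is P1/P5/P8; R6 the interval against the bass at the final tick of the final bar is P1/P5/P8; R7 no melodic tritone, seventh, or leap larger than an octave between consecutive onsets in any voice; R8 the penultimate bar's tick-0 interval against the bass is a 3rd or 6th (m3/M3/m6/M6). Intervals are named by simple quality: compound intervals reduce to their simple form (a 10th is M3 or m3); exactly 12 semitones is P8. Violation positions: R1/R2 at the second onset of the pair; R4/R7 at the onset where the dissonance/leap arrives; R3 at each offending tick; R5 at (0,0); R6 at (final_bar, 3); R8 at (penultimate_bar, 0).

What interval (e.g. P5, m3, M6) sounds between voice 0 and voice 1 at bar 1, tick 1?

voice 0=B2 voice 1=G3 -> m6

m6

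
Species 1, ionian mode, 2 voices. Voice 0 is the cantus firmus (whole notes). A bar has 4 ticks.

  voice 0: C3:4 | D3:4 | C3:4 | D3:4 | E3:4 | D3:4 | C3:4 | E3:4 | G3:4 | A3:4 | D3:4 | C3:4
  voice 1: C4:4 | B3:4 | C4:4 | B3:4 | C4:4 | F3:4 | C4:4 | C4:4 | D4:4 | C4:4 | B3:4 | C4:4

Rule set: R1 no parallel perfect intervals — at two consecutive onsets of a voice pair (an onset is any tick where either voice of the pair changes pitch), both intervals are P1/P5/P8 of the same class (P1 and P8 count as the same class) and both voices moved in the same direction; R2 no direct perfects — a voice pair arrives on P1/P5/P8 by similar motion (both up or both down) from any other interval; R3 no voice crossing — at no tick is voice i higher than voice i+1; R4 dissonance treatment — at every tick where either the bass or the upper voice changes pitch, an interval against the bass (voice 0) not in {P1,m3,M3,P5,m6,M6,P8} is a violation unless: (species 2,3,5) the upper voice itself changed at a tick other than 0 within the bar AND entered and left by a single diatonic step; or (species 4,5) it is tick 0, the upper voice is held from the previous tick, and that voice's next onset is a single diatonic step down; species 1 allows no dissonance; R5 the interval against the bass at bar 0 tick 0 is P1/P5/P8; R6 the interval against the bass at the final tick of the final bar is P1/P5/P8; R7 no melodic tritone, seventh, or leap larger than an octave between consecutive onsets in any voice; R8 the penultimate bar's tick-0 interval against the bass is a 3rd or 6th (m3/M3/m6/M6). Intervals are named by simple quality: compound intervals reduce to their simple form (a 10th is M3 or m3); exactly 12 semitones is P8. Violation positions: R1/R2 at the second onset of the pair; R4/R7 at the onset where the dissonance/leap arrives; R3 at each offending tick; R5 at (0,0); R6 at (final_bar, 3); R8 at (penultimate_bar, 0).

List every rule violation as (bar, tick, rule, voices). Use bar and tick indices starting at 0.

(8, 0, R2, (0, 1))

bar 0: v0=C3 v1=C4 downbeat P8
bar 1: v0=D3 v1=B3 downbeat M6
bar 2: v0=C3 v1=C4 downbeat P8
bar 3: v0=D3 v1=B3 downbeat M6
bar 4: v0=E3 v1=C4 downbeat m6
bar 5: v0=D3 v1=F3 downbeat m3
bar 6: v0=C3 v1=C4 downbeat P8
bar 7: v0=E3 v1=C4 downbeat m6
bar 8: v0=G3 v1=D4 downbeat P5
bar 9: v0=A3 v1=C4 downbeat m3
bar 10: v0=D3 v1=B3 downbeat M6
bar 11: v0=C3 v1=C4 downbeat P8
  -> R2 @ bar 8 tick 0 v(0, 1): E3/C4 m6 -> G3/D4 P5 similar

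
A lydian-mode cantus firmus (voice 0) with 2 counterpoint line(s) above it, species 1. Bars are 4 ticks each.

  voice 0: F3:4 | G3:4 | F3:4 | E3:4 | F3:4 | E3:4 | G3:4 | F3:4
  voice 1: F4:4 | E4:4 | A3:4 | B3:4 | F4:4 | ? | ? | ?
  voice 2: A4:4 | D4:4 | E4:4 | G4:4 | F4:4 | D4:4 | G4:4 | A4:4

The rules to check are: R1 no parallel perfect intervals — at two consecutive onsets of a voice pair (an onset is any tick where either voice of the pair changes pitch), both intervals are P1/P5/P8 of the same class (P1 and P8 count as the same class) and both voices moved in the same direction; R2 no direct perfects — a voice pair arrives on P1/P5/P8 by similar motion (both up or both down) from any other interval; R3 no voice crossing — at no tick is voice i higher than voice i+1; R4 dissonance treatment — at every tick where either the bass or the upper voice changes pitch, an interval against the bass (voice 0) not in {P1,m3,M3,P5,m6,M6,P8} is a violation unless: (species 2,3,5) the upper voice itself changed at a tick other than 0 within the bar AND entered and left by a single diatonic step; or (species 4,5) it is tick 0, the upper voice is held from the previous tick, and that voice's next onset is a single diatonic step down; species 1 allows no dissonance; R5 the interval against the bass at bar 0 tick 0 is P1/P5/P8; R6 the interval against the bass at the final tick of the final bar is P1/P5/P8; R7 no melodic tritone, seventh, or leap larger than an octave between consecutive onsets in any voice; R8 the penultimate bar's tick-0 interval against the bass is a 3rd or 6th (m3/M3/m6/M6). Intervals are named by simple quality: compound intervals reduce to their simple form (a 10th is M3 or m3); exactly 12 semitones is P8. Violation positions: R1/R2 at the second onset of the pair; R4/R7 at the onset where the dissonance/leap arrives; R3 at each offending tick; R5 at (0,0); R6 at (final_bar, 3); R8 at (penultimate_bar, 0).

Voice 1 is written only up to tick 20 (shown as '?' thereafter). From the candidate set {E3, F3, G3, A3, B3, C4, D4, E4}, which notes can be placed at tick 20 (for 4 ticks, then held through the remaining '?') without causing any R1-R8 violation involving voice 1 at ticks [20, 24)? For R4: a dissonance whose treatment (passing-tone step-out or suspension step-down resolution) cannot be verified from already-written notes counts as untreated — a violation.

E3: violates R1,R7
F3: violates R4
G3: violates R2,R7
A3: violates R4
B3: violates R2,R7
C4: legal
D4: violates R1,R4
E4: violates R1,R3

{C4}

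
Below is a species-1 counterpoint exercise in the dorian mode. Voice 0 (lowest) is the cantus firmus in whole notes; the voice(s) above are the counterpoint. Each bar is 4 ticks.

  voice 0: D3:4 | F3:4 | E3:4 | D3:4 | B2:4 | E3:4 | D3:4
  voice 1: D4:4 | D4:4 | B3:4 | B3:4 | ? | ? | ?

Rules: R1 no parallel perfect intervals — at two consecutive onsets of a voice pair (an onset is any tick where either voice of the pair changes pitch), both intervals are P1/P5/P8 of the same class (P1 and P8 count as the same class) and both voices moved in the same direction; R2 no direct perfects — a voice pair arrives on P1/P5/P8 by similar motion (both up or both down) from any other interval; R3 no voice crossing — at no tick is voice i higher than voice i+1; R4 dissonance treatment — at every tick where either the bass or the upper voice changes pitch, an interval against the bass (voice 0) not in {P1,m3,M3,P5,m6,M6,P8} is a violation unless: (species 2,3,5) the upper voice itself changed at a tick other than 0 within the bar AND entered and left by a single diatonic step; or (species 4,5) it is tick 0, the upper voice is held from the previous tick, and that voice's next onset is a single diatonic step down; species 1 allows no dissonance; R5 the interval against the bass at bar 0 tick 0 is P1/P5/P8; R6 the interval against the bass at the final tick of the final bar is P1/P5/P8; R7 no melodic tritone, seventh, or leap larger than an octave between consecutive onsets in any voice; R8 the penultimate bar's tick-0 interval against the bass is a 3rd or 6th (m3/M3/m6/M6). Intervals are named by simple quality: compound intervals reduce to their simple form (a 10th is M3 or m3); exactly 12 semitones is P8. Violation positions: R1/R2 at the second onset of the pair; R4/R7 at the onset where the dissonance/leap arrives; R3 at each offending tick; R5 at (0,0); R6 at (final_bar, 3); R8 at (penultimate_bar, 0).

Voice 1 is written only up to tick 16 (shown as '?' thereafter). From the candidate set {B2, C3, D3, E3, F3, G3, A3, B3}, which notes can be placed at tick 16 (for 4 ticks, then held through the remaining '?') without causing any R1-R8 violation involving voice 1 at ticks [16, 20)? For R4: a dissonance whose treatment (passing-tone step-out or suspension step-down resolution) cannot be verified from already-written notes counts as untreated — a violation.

B2: violates R2
C3: violates R4,R7
D3: legal
E3: violates R4
F3: violates R4,R7
G3: legal
A3: violates R4
B3: legal

{B3, D3, G3}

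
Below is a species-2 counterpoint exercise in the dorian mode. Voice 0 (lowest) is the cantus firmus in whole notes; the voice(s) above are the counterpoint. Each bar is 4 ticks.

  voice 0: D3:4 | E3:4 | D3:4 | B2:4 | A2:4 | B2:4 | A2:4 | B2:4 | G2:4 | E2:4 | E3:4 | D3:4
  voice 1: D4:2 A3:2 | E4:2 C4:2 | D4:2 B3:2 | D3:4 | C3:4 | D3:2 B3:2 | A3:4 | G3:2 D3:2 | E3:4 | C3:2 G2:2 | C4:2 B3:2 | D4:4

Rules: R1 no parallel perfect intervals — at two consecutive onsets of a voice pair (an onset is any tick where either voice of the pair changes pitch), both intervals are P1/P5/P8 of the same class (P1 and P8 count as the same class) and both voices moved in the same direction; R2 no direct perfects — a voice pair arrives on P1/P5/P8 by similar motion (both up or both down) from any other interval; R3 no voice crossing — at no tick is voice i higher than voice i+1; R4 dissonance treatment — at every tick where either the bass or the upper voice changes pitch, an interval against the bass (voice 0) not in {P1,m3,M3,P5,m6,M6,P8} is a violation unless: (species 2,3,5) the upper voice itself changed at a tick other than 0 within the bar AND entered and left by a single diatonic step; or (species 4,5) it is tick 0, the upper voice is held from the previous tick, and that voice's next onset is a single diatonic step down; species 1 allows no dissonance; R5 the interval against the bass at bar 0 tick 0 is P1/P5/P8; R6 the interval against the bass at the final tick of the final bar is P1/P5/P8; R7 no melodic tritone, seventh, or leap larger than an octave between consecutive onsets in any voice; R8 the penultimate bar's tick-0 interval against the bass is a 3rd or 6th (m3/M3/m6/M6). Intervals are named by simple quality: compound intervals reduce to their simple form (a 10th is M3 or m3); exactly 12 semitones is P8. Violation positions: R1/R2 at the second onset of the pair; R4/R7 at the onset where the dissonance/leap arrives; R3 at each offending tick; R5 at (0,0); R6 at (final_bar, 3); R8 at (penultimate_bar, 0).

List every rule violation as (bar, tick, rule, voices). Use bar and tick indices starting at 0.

bar 0: v0=D3 v1=D4 downbeat P8
bar 1: v0=E3 v1=E4 downbeat P8
bar 2: v0=D3 v1=D4 downbeat P8
bar 3: v0=B2 v1=D3 downbeat m3
bar 4: v0=A2 v1=C3 downbeat m3
bar 5: v0=B2 v1=D3 downbeat m3
bar 6: v0=A2 v1=A3 downbeat P8
bar 7: v0=B2 v1=G3 downbeat m6
bar 8: v0=G2 v1=E3 downbeat M6
bar 9: v0=E2 v1=C3 downbeat m6
bar 10: v0=E3 v1=C4 downbeat m6
bar 11: v0=D3 v1=D4 downbeat P8
  -> R2 @ bar 1 tick 0 v(0, 1): D3/A3 P5 -> E3/E4 P8 similar
  -> R1 @ bar 6 tick 0 v(0, 1): B2/B3 P8 -> A2/A3 P8 similar
  -> R7 @ bar 10 tick 0 v(1,): G2->C4 leap 17st

(1, 0, R2, (0, 1))
(6, 0, R1, (0, 1))
(10, 0, R7, (1,))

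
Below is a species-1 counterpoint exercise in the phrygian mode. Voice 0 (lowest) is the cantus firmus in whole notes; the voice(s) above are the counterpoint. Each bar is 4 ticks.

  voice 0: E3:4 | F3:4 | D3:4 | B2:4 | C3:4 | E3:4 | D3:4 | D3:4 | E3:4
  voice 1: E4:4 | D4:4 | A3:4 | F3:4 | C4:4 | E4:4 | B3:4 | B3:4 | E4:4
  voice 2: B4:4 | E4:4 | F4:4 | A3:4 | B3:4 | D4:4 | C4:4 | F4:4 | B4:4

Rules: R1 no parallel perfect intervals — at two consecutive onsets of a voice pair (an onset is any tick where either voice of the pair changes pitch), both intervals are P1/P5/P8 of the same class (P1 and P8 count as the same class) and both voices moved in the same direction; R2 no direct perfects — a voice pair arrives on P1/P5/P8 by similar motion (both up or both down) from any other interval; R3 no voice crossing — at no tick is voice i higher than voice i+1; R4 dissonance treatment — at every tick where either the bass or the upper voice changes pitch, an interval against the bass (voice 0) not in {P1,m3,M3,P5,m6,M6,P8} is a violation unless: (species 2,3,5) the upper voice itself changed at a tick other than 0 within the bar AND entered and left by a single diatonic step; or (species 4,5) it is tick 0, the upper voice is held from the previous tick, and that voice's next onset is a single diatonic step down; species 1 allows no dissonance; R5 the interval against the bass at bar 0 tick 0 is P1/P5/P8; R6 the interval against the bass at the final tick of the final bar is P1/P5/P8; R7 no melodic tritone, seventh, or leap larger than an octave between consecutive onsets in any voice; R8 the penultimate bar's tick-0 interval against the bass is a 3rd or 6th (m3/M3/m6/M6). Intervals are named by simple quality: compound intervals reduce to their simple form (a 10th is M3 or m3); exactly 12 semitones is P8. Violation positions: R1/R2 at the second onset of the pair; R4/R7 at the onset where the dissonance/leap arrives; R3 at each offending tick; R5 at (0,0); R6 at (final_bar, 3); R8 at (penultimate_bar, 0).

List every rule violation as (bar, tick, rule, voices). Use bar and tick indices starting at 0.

bar 0: v0=E3 v1=E4 v2=B4 downbeat P5
bar 1: v0=F3 v1=D4 v2=E4 downbeat M7
bar 2: v0=D3 v1=A3 v2=F4 downbeat m3
bar 3: v0=B2 v1=F3 v2=A3 downbeat m7
bar 4: v0=C3 v1=C4 v2=B3 downbeat M7
bar 5: v0=E3 v1=E4 v2=D4 downbeat m7
bar 6: v0=D3 v1=B3 v2=C4 downbeat m7
bar 7: v0=D3 v1=B3 v2=F4 downbeat m3
bar 8: v0=E3 v1=E4 v2=B4 downbeat P5
  -> R4 @ bar 1 tick 0 v(0, 2): F3/E4 M7 untreated
  -> R2 @ bar 2 tick 0 v(0, 1): F3/D4 M6 -> D3/A3 P5 similar
  -> R4 @ bar 3 tick 0 v(0, 1): B2/F3 TT untreated
  -> R4 @ bar 3 tick 0 v(0, 2): B2/A3 m7 untreated
  -> R2 @ bar 4 tick 0 v(0, 1): B2/F3 TT -> C3/C4 P8 similar
  -> R3 @ bar 4 tick 0 v(1, 2): C4 above B3
  -> R4 @ bar 4 tick 0 v(0, 2): C3/B3 M7 untreated
  -> R3 @ bar 4 tick 1 v(1, 2): C4 above B3
  -> R3 @ bar 4 tick 2 v(1, 2): C4 above B3
  -> R3 @ bar 4 tick 3 v(1, 2): C4 above B3
  -> R1 @ bar 5 tick 0 v(0, 1): C3/C4 P8 -> E3/E4 P8 similar
  -> R3 @ bar 5 tick 0 v(1, 2): E4 above D4
  -> R4 @ bar 5 tick 0 v(0, 2): E3/D4 m7 untreated
  -> R3 @ bar 5 tick 1 v(1, 2): E4 above D4
  -> R3 @ bar 5 tick 2 v(1, 2): E4 above D4
  -> R3 @ bar 5 tick 3 v(1, 2): E4 above D4
  -> R4 @ bar 6 tick 0 v(0, 2): D3/C4 m7 untreated
  -> R2 @ bar 8 tick 0 v(0, 1): D3/B3 M6 -> E3/E4 P8 similar
  -> R2 @ bar 8 tick 0 v(0, 2): D3/F4 m3 -> E3/B4 P5 similar
  -> R2 @ bar 8 tick 0 v(1, 2): B3/F4 TT -> E4/B4 P5 similar
  -> R7 @ bar 8 tick 0 v(2,): F4->B4 leap 6st

(1, 0, R4, (0, 2))
(2, 0, R2, (0, 1))
(3, 0, R4, (0, 1))
(3, 0, R4, (0, 2))
(4, 0, R2, (0, 1))
(4, 0, R3, (1, 2))
(4, 0, R4, (0, 2))
(4, 1, R3, (1, 2))
(4, 2, R3, (1, 2))
(4, 3, R3, (1, 2))
(5, 0, R1, (0, 1))
(5, 0, R3, (1, 2))
(5, 0, R4, (0, 2))
(5, 1, R3, (1, 2))
(5, 2, R3, (1, 2))
(5, 3, R3, (1, 2))
(6, 0, R4, (0, 2))
(8, 0, R2, (0, 1))
(8, 0, R2, (0, 2))
(8, 0, R2, (1, 2))
(8, 0, R7, (2,))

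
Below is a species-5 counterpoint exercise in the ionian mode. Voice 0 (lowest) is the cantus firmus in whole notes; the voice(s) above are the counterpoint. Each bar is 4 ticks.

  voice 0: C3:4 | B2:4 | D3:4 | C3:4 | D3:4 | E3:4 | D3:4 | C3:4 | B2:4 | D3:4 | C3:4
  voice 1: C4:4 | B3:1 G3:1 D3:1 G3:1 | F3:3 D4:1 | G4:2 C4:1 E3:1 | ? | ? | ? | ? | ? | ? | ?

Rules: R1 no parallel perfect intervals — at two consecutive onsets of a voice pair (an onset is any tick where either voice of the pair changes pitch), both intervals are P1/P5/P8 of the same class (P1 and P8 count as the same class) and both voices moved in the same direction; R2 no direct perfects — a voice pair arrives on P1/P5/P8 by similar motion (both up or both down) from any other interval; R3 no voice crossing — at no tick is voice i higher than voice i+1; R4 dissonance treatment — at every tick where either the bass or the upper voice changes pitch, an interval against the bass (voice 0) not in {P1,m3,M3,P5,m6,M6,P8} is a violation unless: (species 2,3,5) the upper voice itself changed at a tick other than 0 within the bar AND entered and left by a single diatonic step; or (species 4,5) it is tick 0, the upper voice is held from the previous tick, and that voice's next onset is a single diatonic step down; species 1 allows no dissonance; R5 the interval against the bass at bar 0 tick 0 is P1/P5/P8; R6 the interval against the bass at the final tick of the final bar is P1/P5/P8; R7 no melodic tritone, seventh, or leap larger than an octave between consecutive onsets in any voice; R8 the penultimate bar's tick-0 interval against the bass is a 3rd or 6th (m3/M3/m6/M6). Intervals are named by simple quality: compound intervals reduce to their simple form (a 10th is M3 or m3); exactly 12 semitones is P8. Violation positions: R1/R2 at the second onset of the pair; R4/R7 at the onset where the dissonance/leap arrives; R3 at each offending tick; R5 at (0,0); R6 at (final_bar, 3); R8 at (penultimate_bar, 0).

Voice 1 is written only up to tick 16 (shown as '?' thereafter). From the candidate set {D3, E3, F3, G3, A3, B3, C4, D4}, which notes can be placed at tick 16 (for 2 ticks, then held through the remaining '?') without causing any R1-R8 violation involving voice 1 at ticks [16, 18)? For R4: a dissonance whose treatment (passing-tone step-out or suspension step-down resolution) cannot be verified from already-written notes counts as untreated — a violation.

{B3, D3, F3}

D3: legal
E3: violates R4
F3: legal
G3: violates R4
A3: violates R2
B3: legal
C4: violates R4
D4: violates R2,R7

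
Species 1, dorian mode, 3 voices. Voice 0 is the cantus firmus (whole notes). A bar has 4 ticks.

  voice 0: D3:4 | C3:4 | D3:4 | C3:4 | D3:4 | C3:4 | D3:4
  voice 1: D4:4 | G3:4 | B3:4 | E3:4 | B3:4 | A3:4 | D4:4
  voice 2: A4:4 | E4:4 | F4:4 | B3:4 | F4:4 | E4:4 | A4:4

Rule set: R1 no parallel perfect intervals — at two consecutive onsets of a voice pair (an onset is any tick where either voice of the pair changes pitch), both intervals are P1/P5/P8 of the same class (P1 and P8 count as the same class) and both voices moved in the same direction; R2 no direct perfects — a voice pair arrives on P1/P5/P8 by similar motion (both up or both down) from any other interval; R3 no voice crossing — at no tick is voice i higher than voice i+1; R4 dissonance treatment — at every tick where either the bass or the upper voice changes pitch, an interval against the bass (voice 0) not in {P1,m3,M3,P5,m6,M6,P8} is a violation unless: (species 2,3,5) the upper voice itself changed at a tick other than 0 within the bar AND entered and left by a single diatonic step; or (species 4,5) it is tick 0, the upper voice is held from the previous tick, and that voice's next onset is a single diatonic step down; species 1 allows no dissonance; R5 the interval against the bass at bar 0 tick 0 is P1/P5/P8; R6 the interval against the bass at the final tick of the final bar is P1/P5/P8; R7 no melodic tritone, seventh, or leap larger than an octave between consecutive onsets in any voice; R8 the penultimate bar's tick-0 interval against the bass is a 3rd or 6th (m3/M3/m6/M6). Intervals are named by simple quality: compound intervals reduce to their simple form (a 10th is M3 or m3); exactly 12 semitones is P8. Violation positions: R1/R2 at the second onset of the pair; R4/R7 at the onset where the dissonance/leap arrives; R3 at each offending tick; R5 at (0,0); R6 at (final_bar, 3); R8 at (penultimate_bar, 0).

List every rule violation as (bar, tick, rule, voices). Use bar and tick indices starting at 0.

bar 0: v0=D3 v1=D4 v2=A4 downbeat P5
bar 1: v0=C3 v1=G3 v2=E4 downbeat M3
bar 2: v0=D3 v1=B3 v2=F4 downbeat m3
bar 3: v0=C3 v1=E3 v2=B3 downbeat M7
bar 4: v0=D3 v1=B3 v2=F4 downbeat m3
bar 5: v0=C3 v1=A3 v2=E4 downbeat M3
bar 6: v0=D3 v1=D4 v2=A4 downbeat P5
  -> R2 @ bar 1 tick 0 v(0, 1): D3/D4 P8 -> C3/G3 P5 similar
  -> R2 @ bar 3 tick 0 v(1, 2): B3/F4 TT -> E3/B3 P5 similar
  -> R4 @ bar 3 tick 0 v(0, 2): C3/B3 M7 untreated
  -> R7 @ bar 3 tick 0 v(2,): F4->B3 leap 6st
  -> R7 @ bar 4 tick 0 v(2,): B3->F4 leap 6st
  -> R2 @ bar 5 tick 0 v(1, 2): B3/F4 TT -> A3/E4 P5 similar
  -> R1 @ bar 6 tick 0 v(1, 2): A3/E4 P5 -> D4/A4 P5 similar
  -> R2 @ bar 6 tick 0 v(0, 1): C3/A3 M6 -> D3/D4 P8 similar
  -> R2 @ bar 6 tick 0 v(0, 2): C3/E4 M3 -> D3/A4 P5 similar

(1, 0, R2, (0, 1))
(3, 0, R2, (1, 2))
(3, 0, R4, (0, 2))
(3, 0, R7, (2,))
(4, 0, R7, (2,))
(5, 0, R2, (1, 2))
(6, 0, R1, (1, 2))
(6, 0, R2, (0, 1))
(6, 0, R2, (0, 2))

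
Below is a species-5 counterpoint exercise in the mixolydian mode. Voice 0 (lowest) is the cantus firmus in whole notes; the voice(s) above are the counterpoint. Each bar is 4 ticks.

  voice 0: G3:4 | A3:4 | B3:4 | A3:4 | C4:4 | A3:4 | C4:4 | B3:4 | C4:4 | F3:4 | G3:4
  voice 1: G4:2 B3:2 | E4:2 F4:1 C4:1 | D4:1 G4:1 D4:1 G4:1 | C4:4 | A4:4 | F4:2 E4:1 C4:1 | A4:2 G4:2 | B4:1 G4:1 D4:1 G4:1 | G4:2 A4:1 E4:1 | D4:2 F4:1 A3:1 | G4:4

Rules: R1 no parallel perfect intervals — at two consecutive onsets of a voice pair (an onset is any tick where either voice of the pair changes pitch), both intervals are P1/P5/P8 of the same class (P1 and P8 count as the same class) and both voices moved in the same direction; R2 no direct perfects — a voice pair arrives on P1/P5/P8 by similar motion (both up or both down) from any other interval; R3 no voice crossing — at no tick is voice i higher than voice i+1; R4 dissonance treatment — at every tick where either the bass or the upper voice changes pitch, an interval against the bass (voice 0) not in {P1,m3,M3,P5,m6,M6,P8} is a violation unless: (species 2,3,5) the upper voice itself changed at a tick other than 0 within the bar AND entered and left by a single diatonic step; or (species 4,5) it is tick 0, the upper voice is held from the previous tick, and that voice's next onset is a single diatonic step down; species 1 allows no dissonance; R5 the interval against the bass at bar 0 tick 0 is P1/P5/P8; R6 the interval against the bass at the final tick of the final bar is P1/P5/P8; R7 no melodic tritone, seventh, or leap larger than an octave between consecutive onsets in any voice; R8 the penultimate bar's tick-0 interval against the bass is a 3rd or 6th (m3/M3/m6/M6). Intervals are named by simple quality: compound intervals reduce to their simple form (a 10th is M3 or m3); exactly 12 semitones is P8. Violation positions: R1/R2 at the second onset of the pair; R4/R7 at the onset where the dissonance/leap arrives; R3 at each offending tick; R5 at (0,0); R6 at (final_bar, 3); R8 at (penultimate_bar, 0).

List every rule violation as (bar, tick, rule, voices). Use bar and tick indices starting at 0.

bar 0: v0=G3 v1=G4 downbeat P8
bar 1: v0=A3 v1=E4 downbeat P5
bar 2: v0=B3 v1=D4 downbeat m3
bar 3: v0=A3 v1=C4 downbeat m3
bar 4: v0=C4 v1=A4 downbeat M6
bar 5: v0=A3 v1=F4 downbeat m6
bar 6: v0=C4 v1=A4 downbeat M6
bar 7: v0=B3 v1=B4 downbeat P8
bar 8: v0=C4 v1=G4 downbeat P5
bar 9: v0=F3 v1=D4 downbeat M6
bar 10: v0=G3 v1=G4 downbeat P8
  -> R2 @ bar 1 tick 0 v(0, 1): G3/B3 M3 -> A3/E4 P5 similar
  -> R2 @ bar 10 tick 0 v(0, 1): F3/A3 M3 -> G3/G4 P8 similar
  -> R7 @ bar 10 tick 0 v(1,): A3->G4 leap 10st

(1, 0, R2, (0, 1))
(10, 0, R2, (0, 1))
(10, 0, R7, (1,))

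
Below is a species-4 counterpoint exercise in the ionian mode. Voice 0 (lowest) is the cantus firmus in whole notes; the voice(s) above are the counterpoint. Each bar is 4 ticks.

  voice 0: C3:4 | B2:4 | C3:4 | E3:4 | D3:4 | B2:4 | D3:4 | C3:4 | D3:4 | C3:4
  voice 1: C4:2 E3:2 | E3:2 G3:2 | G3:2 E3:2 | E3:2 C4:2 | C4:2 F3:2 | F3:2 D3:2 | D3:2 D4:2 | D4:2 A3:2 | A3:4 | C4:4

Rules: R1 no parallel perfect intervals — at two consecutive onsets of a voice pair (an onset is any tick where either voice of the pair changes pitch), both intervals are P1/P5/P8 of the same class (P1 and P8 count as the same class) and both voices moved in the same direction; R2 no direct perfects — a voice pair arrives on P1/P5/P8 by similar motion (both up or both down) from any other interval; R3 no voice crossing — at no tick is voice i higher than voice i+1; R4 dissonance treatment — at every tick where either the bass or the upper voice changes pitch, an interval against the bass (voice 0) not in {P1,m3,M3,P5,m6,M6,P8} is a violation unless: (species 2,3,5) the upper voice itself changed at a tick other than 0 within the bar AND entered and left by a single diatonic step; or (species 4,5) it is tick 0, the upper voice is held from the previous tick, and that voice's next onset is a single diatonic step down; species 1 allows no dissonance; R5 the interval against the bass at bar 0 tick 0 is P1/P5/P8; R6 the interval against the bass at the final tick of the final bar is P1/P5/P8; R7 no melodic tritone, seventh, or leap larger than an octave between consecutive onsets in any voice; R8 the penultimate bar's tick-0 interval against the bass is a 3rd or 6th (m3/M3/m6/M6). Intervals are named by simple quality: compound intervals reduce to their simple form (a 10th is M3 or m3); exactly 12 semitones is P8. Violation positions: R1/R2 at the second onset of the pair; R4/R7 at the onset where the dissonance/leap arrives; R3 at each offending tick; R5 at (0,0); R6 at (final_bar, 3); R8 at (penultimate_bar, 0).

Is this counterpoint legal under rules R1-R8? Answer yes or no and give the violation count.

bar 0: v0=C3 v1=C4 (P8)
bar 1: v0=B2 v1=E3 (P4)
bar 2: v0=C3 v1=G3 (P5)
bar 3: v0=E3 v1=E3 (P1)
bar 4: v0=D3 v1=C4 (m7)
bar 5: v0=B2 v1=F3 (TT)
bar 6: v0=D3 v1=D3 (P1)
bar 7: v0=C3 v1=D4 (M2)
bar 8: v0=D3 v1=A3 (P5)
bar 9: v0=C3 v1=C4 (P8)
  R4 @ bar1.0: B2/E3 P4 untreated
  R4 @ bar4.0: D3/C4 m7 untreated
  R4 @ bar5.0: B2/F3 TT untreated
  R4 @ bar7.0: C3/D4 M2 untreated
  R8 @ bar8.0: penult P5 not 3rd/6th

No (5 violations)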